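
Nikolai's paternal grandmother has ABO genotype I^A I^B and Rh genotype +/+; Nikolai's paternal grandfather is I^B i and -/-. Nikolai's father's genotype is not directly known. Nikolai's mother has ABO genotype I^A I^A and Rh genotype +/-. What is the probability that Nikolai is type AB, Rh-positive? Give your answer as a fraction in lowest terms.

3/8

Nikolai's father's ABO genotype from I^A I^B × I^B i: 1/4 I^A I^B, 1/4 I^A i, 1/4 I^B I^B, 1/4 I^B i.
Crossing each possibility with the mother I^A I^A and summing P(type AB): 1/4·1/2 + 1/4·0 + 1/4·1 + 1/4·1/2 = 1/2.
Similarly for Rh via the father's Rh distribution: P(Rh+) = 3/4.
Independent loci: 1/2 × 3/4 = 3/8.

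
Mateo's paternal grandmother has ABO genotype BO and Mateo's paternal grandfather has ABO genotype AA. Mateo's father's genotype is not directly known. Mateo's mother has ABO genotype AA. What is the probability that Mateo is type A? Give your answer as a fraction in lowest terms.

Mateo's father's ABO genotype from BO × AA: 1/2 AB, 1/2 AO.
Crossing each possibility with the mother AA and summing P(type A): 1/2·1/2 + 1/2·1 = 3/4.

3/4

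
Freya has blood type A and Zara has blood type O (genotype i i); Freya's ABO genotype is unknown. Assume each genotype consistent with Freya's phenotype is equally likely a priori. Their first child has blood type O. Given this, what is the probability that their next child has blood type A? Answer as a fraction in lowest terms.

1/2

Possible genotypes: Freya ∈ {I^A I^A, I^A i}; Zara ∈ {i i}.
Weight each parental genotype pair by prior × P(type-O child):
  I^A i × i i: posterior weight 1; P(next child type A) = 1/2.
Weighted sum = 1/2.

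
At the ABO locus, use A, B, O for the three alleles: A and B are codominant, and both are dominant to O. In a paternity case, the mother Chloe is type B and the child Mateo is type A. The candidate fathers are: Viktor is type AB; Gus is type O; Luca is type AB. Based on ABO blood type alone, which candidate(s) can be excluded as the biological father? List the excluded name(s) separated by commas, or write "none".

A candidate is excluded only if no genotype consistent with his phenotype could produce a type A child with a type B mother.
Gus (type O): no genotype consistent with that phenotype can produce a type-A child with a type-B mother.

Gus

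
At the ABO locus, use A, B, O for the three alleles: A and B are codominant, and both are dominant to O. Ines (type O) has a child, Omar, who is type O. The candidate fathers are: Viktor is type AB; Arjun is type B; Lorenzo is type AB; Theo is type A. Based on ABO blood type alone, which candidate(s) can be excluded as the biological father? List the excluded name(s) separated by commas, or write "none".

A candidate is excluded only if no genotype consistent with his phenotype could produce a type O child with a type O mother.
Viktor (type AB): no genotype consistent with that phenotype can produce a type-O child with a type-O mother.
Lorenzo (type AB): no genotype consistent with that phenotype can produce a type-O child with a type-O mother.

Viktor, Lorenzo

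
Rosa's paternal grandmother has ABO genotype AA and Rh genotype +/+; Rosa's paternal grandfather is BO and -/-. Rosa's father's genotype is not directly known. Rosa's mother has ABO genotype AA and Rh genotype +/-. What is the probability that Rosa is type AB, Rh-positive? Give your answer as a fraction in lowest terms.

Rosa's father's ABO genotype from AA × BO: 1/2 AB, 1/2 AO.
Crossing each possibility with the mother AA and summing P(type AB): 1/2·1/2 + 1/2·0 = 1/4.
Similarly for Rh via the father's Rh distribution: P(Rh+) = 3/4.
Independent loci: 1/4 × 3/4 = 3/16.

3/16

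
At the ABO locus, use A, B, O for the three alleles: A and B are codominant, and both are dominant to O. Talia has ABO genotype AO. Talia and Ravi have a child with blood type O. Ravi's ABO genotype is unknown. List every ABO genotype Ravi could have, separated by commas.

AO, BO, OO

For each candidate genotype of Ravi, check whether crossing it with AO can produce every observed child phenotype.
  AA → possible child types {A} ✗
  AB → possible child types {A, B, AB} ✗
  AO → possible child types {O, A} ✓
  BB → possible child types {B, AB} ✗
  BO → possible child types {O, A, B, AB} ✓
  OO → possible child types {O, A} ✓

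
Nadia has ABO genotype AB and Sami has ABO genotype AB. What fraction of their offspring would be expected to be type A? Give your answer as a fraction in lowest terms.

1/4

ABO cross AB × AB → offspring phenotypes: 1/4 A, 1/4 B, 1/2 AB.
So P(type A) = 1/4.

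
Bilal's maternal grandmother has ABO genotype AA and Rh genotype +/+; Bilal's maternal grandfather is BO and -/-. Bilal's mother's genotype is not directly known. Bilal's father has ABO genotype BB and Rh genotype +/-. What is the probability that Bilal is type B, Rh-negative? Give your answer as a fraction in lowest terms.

1/8

Bilal's mother's ABO genotype from AA × BO: 1/2 AB, 1/2 AO.
Crossing each possibility with the father BB and summing P(type B): 1/2·1/2 + 1/2·1/2 = 1/2.
Similarly for Rh via the mother's Rh distribution: P(Rh-) = 1/4.
Independent loci: 1/2 × 1/4 = 1/8.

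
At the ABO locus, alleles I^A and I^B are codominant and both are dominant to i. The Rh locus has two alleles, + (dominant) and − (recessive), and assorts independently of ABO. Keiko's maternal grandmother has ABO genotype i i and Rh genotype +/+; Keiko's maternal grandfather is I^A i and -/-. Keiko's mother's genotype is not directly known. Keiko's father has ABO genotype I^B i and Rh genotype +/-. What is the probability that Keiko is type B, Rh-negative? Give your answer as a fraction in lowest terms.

3/32

Keiko's mother's ABO genotype from i i × I^A i: 1/2 I^A i, 1/2 i i.
Crossing each possibility with the father I^B i and summing P(type B): 1/2·1/4 + 1/2·1/2 = 3/8.
Similarly for Rh via the mother's Rh distribution: P(Rh-) = 1/4.
Independent loci: 3/8 × 1/4 = 3/32.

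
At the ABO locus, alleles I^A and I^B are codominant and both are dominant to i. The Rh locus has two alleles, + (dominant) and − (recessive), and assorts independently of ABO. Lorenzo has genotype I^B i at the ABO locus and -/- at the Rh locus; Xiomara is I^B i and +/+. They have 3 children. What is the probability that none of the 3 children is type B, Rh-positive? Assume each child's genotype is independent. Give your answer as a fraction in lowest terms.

1/64

ABO cross I^B i × I^B i → 1/4 O, 3/4 B.
Rh cross -/- × +/+ → 1 Rh+; so P(type B, Rh-positive) = 3/4 × 1 = 3/4 per child.
P(not type B, Rh-positive) = 1/4 for one child; (1/4)^3 = 1/64.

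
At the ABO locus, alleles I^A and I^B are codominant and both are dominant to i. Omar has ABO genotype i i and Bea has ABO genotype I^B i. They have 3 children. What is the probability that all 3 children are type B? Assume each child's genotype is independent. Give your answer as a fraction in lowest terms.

ABO cross i i × I^B i → 1/2 O, 1/2 B.
So P(type B) = 1/2 per child.
All 3 independent: (1/2)^3 = 1/8.

1/8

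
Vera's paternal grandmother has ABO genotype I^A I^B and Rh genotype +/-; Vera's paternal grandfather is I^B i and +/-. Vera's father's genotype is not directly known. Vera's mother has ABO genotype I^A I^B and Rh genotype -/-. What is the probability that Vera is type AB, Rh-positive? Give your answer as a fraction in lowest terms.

Vera's father's ABO genotype from I^A I^B × I^B i: 1/4 I^A I^B, 1/4 I^A i, 1/4 I^B I^B, 1/4 I^B i.
Crossing each possibility with the mother I^A I^B and summing P(type AB): 1/4·1/2 + 1/4·1/4 + 1/4·1/2 + 1/4·1/4 = 3/8.
Similarly for Rh via the father's Rh distribution: P(Rh+) = 1/2.
Independent loci: 3/8 × 1/2 = 3/16.

3/16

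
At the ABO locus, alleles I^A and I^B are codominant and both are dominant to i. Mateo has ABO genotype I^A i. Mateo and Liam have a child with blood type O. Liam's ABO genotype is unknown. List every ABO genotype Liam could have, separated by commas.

For each candidate genotype of Liam, check whether crossing it with I^A i can produce every observed child phenotype.
  I^A I^A → possible child types {A} ✗
  I^A I^B → possible child types {A, B, AB} ✗
  I^A i → possible child types {O, A} ✓
  I^B I^B → possible child types {B, AB} ✗
  I^B i → possible child types {O, A, B, AB} ✓
  i i → possible child types {O, A} ✓

I^A i, I^B i, i i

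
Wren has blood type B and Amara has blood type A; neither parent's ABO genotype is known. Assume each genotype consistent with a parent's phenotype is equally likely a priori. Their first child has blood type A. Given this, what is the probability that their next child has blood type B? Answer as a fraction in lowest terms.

Possible genotypes: Wren ∈ {I^B I^B, I^B i}; Amara ∈ {I^A I^A, I^A i}.
Weight each parental genotype pair by prior × P(type-A child):
  I^B i × I^A I^A: posterior weight 2/3; P(next child type B) = 0.
  I^B i × I^A i: posterior weight 1/3; P(next child type B) = 1/4.
Weighted sum = 1/12.

1/12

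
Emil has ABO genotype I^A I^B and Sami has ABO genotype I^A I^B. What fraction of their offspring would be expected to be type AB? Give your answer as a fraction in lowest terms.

1/2

ABO cross I^A I^B × I^A I^B → offspring phenotypes: 1/4 A, 1/4 B, 1/2 AB.
So P(type AB) = 1/2.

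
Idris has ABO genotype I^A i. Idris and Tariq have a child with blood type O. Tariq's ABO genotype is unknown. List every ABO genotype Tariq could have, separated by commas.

I^A i, I^B i, i i

For each candidate genotype of Tariq, check whether crossing it with I^A i can produce every observed child phenotype.
  I^A I^A → possible child types {A} ✗
  I^A I^B → possible child types {A, B, AB} ✗
  I^A i → possible child types {O, A} ✓
  I^B I^B → possible child types {B, AB} ✗
  I^B i → possible child types {O, A, B, AB} ✓
  i i → possible child types {O, A} ✓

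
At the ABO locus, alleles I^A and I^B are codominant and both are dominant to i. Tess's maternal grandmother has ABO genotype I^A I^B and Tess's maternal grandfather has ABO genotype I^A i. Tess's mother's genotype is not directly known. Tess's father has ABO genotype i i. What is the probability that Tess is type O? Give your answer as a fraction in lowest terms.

Tess's mother's ABO genotype from I^A I^B × I^A i: 1/4 I^A I^A, 1/4 I^A I^B, 1/4 I^A i, 1/4 I^B i.
Crossing each possibility with the father i i and summing P(type O): 1/4·0 + 1/4·0 + 1/4·1/2 + 1/4·1/2 = 1/4.

1/4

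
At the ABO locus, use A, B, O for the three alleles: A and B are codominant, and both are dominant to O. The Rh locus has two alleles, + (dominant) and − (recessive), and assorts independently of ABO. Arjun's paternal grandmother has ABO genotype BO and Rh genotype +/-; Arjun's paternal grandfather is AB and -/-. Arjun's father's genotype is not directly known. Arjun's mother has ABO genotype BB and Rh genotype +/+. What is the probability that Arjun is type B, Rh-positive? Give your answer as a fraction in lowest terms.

3/4

Arjun's father's ABO genotype from BO × AB: 1/4 AB, 1/4 AO, 1/4 BB, 1/4 BO.
Crossing each possibility with the mother BB and summing P(type B): 1/4·1/2 + 1/4·1/2 + 1/4·1 + 1/4·1 = 3/4.
Similarly for Rh via the father's Rh distribution: P(Rh+) = 1.
Independent loci: 3/4 × 1 = 3/4.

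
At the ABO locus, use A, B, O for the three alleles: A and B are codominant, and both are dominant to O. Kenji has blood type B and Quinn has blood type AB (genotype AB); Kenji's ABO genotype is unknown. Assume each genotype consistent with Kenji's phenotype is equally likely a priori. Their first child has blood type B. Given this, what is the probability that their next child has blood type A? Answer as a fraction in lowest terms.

Possible genotypes: Kenji ∈ {BB, BO}; Quinn ∈ {AB}.
Weight each parental genotype pair by prior × P(type-B child):
  BB × AB: posterior weight 1/2; P(next child type A) = 0.
  BO × AB: posterior weight 1/2; P(next child type A) = 1/4.
Weighted sum = 1/8.

1/8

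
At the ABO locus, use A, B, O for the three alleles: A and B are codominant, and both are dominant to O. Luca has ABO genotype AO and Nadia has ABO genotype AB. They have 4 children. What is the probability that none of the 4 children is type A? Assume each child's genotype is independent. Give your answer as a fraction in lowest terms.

ABO cross AO × AB → 1/2 A, 1/4 B, 1/4 AB.
So P(type A) = 1/2 per child.
P(not type A) = 1/2 for one child; (1/2)^4 = 1/16.

1/16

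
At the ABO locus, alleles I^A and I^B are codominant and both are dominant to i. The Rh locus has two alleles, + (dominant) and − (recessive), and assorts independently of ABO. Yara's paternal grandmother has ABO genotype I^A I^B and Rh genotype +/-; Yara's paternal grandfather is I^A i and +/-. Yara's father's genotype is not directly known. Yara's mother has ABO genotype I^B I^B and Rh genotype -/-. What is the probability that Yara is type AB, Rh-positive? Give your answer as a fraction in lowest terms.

1/4

Yara's father's ABO genotype from I^A I^B × I^A i: 1/4 I^A I^A, 1/4 I^A I^B, 1/4 I^A i, 1/4 I^B i.
Crossing each possibility with the mother I^B I^B and summing P(type AB): 1/4·1 + 1/4·1/2 + 1/4·1/2 + 1/4·0 = 1/2.
Similarly for Rh via the father's Rh distribution: P(Rh+) = 1/2.
Independent loci: 1/2 × 1/2 = 1/4.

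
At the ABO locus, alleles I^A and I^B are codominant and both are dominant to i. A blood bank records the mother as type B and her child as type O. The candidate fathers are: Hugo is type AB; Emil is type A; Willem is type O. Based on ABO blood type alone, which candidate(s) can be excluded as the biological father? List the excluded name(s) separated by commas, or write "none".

A candidate is excluded only if no genotype consistent with his phenotype could produce a type O child with a type B mother.
Hugo (type AB): no genotype consistent with that phenotype can produce a type-O child with a type-B mother.

Hugo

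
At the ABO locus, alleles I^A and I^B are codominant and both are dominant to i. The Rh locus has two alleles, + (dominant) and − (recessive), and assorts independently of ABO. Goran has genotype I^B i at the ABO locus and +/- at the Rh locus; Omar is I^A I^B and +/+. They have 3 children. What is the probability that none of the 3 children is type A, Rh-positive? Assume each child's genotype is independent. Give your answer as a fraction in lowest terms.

ABO cross I^B i × I^A I^B → 1/4 A, 1/2 B, 1/4 AB.
Rh cross +/- × +/+ → 1 Rh+; so P(type A, Rh-positive) = 1/4 × 1 = 1/4 per child.
P(not type A, Rh-positive) = 3/4 for one child; (3/4)^3 = 27/64.

27/64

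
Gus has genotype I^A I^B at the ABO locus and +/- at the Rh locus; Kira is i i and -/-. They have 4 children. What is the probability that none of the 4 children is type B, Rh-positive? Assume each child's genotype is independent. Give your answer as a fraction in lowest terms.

81/256

ABO cross I^A I^B × i i → 1/2 A, 1/2 B.
Rh cross +/- × -/- → 1/2 Rh+, 1/2 Rh-; so P(type B, Rh-positive) = 1/2 × 1/2 = 1/4 per child.
P(not type B, Rh-positive) = 3/4 for one child; (3/4)^4 = 81/256.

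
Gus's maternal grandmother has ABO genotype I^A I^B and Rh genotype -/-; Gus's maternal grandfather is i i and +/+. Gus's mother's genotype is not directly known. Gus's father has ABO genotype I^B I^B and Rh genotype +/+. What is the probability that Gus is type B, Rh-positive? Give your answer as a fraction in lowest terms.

Gus's mother's ABO genotype from I^A I^B × i i: 1/2 I^A i, 1/2 I^B i.
Crossing each possibility with the father I^B I^B and summing P(type B): 1/2·1/2 + 1/2·1 = 3/4.
Similarly for Rh via the mother's Rh distribution: P(Rh+) = 1.
Independent loci: 3/4 × 1 = 3/4.

3/4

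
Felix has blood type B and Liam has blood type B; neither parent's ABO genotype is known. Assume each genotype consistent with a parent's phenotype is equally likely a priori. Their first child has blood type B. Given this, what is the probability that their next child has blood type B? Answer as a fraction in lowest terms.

19/20

Possible genotypes: Felix ∈ {I^B I^B, I^B i}; Liam ∈ {I^B I^B, I^B i}.
Weight each parental genotype pair by prior × P(type-B child):
  I^B I^B × I^B I^B: posterior weight 4/15; P(next child type B) = 1.
  I^B I^B × I^B i: posterior weight 4/15; P(next child type B) = 1.
  I^B i × I^B I^B: posterior weight 4/15; P(next child type B) = 1.
  I^B i × I^B i: posterior weight 1/5; P(next child type B) = 3/4.
Weighted sum = 19/20.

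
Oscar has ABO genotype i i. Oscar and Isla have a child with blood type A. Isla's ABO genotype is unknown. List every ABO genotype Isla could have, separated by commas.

For each candidate genotype of Isla, check whether crossing it with i i can produce every observed child phenotype.
  I^A I^A → possible child types {A} ✓
  I^A I^B → possible child types {A, B} ✓
  I^A i → possible child types {O, A} ✓
  I^B I^B → possible child types {B} ✗
  I^B i → possible child types {O, B} ✗
  i i → possible child types {O} ✗

I^A I^A, I^A I^B, I^A i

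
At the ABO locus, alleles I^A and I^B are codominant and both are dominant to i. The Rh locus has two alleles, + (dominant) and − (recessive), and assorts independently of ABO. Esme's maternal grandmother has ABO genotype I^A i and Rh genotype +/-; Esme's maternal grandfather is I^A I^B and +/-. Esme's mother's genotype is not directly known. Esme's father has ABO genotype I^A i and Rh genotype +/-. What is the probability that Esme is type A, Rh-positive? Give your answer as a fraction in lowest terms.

15/32

Esme's mother's ABO genotype from I^A i × I^A I^B: 1/4 I^A I^A, 1/4 I^A I^B, 1/4 I^A i, 1/4 I^B i.
Crossing each possibility with the father I^A i and summing P(type A): 1/4·1 + 1/4·1/2 + 1/4·3/4 + 1/4·1/4 = 5/8.
Similarly for Rh via the mother's Rh distribution: P(Rh+) = 3/4.
Independent loci: 5/8 × 3/4 = 15/32.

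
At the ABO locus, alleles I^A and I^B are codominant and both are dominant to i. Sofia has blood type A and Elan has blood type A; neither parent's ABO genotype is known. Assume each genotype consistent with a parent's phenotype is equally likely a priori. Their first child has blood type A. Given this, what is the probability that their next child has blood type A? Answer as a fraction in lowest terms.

19/20

Possible genotypes: Sofia ∈ {I^A I^A, I^A i}; Elan ∈ {I^A I^A, I^A i}.
Weight each parental genotype pair by prior × P(type-A child):
  I^A I^A × I^A I^A: posterior weight 4/15; P(next child type A) = 1.
  I^A I^A × I^A i: posterior weight 4/15; P(next child type A) = 1.
  I^A i × I^A I^A: posterior weight 4/15; P(next child type A) = 1.
  I^A i × I^A i: posterior weight 1/5; P(next child type A) = 3/4.
Weighted sum = 19/20.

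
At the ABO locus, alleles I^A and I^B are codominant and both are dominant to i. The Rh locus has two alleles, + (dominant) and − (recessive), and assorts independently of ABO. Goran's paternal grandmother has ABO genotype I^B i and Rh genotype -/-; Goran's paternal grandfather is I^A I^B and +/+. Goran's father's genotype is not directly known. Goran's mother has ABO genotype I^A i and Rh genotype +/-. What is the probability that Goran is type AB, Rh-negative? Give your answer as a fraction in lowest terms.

1/16

Goran's father's ABO genotype from I^B i × I^A I^B: 1/4 I^A I^B, 1/4 I^A i, 1/4 I^B I^B, 1/4 I^B i.
Crossing each possibility with the mother I^A i and summing P(type AB): 1/4·1/4 + 1/4·0 + 1/4·1/2 + 1/4·1/4 = 1/4.
Similarly for Rh via the father's Rh distribution: P(Rh-) = 1/4.
Independent loci: 1/4 × 1/4 = 1/16.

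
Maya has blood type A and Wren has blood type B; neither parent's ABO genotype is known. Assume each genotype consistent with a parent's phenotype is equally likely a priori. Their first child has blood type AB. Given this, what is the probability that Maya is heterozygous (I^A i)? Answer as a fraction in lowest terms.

Possible genotypes: Maya ∈ {I^A I^A, I^A i}; Wren ∈ {I^B I^B, I^B i}.
Weight each parental genotype pair by prior × P(type-AB child):
  I^A I^A × I^B I^B: posterior weight 4/9.
  I^A I^A × I^B i: posterior weight 2/9.
  I^A i × I^B I^B: posterior weight 2/9.
  I^A i × I^B i: posterior weight 1/9.
Sum the posterior weight over pairs where Maya is I^A i: 1/3.

1/3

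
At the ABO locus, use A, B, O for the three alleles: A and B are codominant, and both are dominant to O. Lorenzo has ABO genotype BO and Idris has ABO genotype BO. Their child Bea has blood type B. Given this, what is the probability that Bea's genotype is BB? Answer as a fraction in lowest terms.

1/3

Cross BO × BO → 1/4 BB, 1/2 BO, 1/4 OO.
Type-B genotypes among offspring: BB (1/4), BO (1/2); total 3/4.
P(BB | type B) = (1/4) / (3/4) = 1/3.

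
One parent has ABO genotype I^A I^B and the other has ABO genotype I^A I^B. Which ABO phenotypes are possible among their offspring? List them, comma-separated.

Gametes from I^A I^B × I^A I^B give offspring ABO genotypes I^A I^A, I^A I^B, I^B I^B, i.e. phenotypes A, B, AB.

A, B, AB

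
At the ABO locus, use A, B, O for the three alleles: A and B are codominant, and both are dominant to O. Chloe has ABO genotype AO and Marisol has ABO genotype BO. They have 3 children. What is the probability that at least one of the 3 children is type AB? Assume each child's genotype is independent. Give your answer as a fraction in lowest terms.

37/64

ABO cross AO × BO → 1/4 O, 1/4 A, 1/4 B, 1/4 AB.
So P(type AB) = 1/4 per child.
P(none) = (3/4)^3 = 27/64; P(at least one) = 1 − 27/64 = 37/64.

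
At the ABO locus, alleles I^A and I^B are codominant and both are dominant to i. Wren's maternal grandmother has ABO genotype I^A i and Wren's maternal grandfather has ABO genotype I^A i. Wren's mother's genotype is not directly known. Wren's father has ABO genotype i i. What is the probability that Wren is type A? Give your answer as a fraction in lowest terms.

Wren's mother's ABO genotype from I^A i × I^A i: 1/4 I^A I^A, 1/2 I^A i, 1/4 i i.
Crossing each possibility with the father i i and summing P(type A): 1/4·1 + 1/2·1/2 + 1/4·0 = 1/2.

1/2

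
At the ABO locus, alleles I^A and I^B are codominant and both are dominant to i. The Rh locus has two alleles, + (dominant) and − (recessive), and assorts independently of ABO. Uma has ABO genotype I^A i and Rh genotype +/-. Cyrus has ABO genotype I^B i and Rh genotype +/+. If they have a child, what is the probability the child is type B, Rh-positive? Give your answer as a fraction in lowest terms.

ABO cross I^A i × I^B i → offspring phenotypes: 1/4 O, 1/4 A, 1/4 B, 1/4 AB.
Rh cross +/- × +/+ → 1 Rh+.
Independent loci: P(type B, Rh-positive) = 1/4 × 1 = 1/4.

1/4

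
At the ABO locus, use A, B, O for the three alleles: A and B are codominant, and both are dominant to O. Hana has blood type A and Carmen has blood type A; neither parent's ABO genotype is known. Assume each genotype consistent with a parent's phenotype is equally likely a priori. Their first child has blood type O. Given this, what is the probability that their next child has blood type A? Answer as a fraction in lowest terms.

3/4

Possible genotypes: Hana ∈ {AA, AO}; Carmen ∈ {AA, AO}.
Weight each parental genotype pair by prior × P(type-O child):
  AO × AO: posterior weight 1; P(next child type A) = 3/4.
Weighted sum = 3/4.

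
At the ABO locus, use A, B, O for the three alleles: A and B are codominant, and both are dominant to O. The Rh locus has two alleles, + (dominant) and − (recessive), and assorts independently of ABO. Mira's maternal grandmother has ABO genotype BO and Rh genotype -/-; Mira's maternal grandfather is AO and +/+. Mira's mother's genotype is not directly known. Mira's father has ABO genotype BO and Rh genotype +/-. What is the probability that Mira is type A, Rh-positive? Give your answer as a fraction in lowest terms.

Mira's mother's ABO genotype from BO × AO: 1/4 AB, 1/4 AO, 1/4 BO, 1/4 OO.
Crossing each possibility with the father BO and summing P(type A): 1/4·1/4 + 1/4·1/4 + 1/4·0 + 1/4·0 = 1/8.
Similarly for Rh via the mother's Rh distribution: P(Rh+) = 3/4.
Independent loci: 1/8 × 3/4 = 3/32.

3/32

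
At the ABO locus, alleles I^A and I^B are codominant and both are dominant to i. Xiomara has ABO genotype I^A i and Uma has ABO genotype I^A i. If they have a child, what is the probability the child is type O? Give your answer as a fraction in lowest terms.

1/4

ABO cross I^A i × I^A i → offspring phenotypes: 1/4 O, 3/4 A.
So P(type O) = 1/4.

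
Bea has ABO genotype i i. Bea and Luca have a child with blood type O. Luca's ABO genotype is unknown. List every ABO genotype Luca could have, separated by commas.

For each candidate genotype of Luca, check whether crossing it with i i can produce every observed child phenotype.
  I^A I^A → possible child types {A} ✗
  I^A I^B → possible child types {A, B} ✗
  I^A i → possible child types {O, A} ✓
  I^B I^B → possible child types {B} ✗
  I^B i → possible child types {O, B} ✓
  i i → possible child types {O} ✓

I^A i, I^B i, i i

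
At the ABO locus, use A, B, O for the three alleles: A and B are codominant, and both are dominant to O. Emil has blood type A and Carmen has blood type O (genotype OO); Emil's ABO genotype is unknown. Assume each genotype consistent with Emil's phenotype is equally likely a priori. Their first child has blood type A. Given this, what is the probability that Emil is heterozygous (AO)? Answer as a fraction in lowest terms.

1/3

Possible genotypes: Emil ∈ {AA, AO}; Carmen ∈ {OO}.
Weight each parental genotype pair by prior × P(type-A child):
  AA × OO: posterior weight 2/3.
  AO × OO: posterior weight 1/3.
Sum the posterior weight over pairs where Emil is AO: 1/3.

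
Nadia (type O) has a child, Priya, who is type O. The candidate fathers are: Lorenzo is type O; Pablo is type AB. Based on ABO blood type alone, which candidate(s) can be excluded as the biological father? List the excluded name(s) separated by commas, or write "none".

Pablo

A candidate is excluded only if no genotype consistent with his phenotype could produce a type O child with a type O mother.
Pablo (type AB): no genotype consistent with that phenotype can produce a type-O child with a type-O mother.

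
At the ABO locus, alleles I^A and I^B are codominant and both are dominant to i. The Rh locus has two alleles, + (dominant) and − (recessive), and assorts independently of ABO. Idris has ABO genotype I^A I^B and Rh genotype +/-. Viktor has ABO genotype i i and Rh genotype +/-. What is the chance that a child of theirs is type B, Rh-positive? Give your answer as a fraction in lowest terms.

3/8

ABO cross I^A I^B × i i → offspring phenotypes: 1/2 A, 1/2 B.
Rh cross +/- × +/- → 3/4 Rh+, 1/4 Rh-.
Independent loci: P(type B, Rh-positive) = 1/2 × 3/4 = 3/8.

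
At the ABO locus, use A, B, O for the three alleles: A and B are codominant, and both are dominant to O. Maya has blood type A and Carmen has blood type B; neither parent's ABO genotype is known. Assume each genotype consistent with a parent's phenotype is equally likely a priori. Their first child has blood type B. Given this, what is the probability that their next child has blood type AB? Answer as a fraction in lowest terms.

Possible genotypes: Maya ∈ {AA, AO}; Carmen ∈ {BB, BO}.
Weight each parental genotype pair by prior × P(type-B child):
  AO × BB: posterior weight 2/3; P(next child type AB) = 1/2.
  AO × BO: posterior weight 1/3; P(next child type AB) = 1/4.
Weighted sum = 5/12.

5/12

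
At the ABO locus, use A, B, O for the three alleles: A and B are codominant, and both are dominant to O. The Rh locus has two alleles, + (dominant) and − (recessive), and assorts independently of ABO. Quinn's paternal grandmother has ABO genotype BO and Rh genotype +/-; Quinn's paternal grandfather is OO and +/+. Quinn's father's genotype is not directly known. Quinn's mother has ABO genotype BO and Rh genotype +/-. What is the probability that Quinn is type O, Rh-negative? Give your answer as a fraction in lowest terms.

3/64

Quinn's father's ABO genotype from BO × OO: 1/2 BO, 1/2 OO.
Crossing each possibility with the mother BO and summing P(type O): 1/2·1/4 + 1/2·1/2 = 3/8.
Similarly for Rh via the father's Rh distribution: P(Rh-) = 1/8.
Independent loci: 3/8 × 1/8 = 3/64.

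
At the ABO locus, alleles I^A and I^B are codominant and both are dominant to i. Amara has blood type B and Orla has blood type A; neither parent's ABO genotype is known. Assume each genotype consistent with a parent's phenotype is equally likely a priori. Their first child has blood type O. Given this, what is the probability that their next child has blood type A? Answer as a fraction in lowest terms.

Possible genotypes: Amara ∈ {I^B I^B, I^B i}; Orla ∈ {I^A I^A, I^A i}.
Weight each parental genotype pair by prior × P(type-O child):
  I^B i × I^A i: posterior weight 1; P(next child type A) = 1/4.
Weighted sum = 1/4.

1/4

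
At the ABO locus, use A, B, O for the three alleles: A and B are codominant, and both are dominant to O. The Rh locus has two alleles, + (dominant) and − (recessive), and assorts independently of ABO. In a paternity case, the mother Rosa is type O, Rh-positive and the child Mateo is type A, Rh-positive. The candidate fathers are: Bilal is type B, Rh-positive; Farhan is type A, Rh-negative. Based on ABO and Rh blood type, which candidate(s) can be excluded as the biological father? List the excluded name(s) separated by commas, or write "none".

A candidate is excluded only if no genotype consistent with his phenotype could produce a type A, Rh-positive child with a type O, Rh-positive mother.
Bilal (type B, Rh+): no genotype consistent with that phenotype can produce a type-A Rh+ child with a type-O mother.

Bilal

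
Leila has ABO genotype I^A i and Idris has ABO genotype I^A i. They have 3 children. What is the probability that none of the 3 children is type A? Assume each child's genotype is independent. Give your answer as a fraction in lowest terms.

ABO cross I^A i × I^A i → 1/4 O, 3/4 A.
So P(type A) = 3/4 per child.
P(not type A) = 1/4 for one child; (1/4)^3 = 1/64.

1/64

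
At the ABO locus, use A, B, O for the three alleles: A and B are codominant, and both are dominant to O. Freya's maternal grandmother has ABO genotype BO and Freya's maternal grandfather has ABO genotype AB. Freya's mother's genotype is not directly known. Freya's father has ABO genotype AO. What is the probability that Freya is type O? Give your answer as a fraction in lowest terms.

1/8

Freya's mother's ABO genotype from BO × AB: 1/4 AB, 1/4 AO, 1/4 BB, 1/4 BO.
Crossing each possibility with the father AO and summing P(type O): 1/4·0 + 1/4·1/4 + 1/4·0 + 1/4·1/4 = 1/8.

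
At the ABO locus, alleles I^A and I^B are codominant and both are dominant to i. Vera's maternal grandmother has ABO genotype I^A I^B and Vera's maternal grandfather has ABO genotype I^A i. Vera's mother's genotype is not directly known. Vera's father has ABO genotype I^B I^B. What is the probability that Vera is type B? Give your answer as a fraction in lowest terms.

Vera's mother's ABO genotype from I^A I^B × I^A i: 1/4 I^A I^A, 1/4 I^A I^B, 1/4 I^A i, 1/4 I^B i.
Crossing each possibility with the father I^B I^B and summing P(type B): 1/4·0 + 1/4·1/2 + 1/4·1/2 + 1/4·1 = 1/2.

1/2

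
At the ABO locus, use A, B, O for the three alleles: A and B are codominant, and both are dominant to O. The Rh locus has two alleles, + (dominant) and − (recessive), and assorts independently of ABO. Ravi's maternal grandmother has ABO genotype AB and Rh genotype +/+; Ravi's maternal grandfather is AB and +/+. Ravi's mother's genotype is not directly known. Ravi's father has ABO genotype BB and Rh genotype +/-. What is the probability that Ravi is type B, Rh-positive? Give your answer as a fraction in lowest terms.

1/2

Ravi's mother's ABO genotype from AB × AB: 1/4 AA, 1/2 AB, 1/4 BB.
Crossing each possibility with the father BB and summing P(type B): 1/4·0 + 1/2·1/2 + 1/4·1 = 1/2.
Similarly for Rh via the mother's Rh distribution: P(Rh+) = 1.
Independent loci: 1/2 × 1 = 1/2.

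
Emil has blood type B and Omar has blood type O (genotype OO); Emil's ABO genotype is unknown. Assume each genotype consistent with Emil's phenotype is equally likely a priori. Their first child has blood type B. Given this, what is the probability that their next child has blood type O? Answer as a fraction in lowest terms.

1/6

Possible genotypes: Emil ∈ {BB, BO}; Omar ∈ {OO}.
Weight each parental genotype pair by prior × P(type-B child):
  BB × OO: posterior weight 2/3; P(next child type O) = 0.
  BO × OO: posterior weight 1/3; P(next child type O) = 1/2.
Weighted sum = 1/6.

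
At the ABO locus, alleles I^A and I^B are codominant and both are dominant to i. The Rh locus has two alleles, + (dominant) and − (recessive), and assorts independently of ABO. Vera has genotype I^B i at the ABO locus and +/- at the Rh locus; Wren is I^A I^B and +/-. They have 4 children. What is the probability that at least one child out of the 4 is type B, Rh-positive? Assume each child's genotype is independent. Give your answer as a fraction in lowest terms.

ABO cross I^B i × I^A I^B → 1/4 A, 1/2 B, 1/4 AB.
Rh cross +/- × +/- → 3/4 Rh+, 1/4 Rh-; so P(type B, Rh-positive) = 1/2 × 3/4 = 3/8 per child.
P(none) = (5/8)^4 = 625/4096; P(at least one) = 1 − 625/4096 = 3471/4096.

3471/4096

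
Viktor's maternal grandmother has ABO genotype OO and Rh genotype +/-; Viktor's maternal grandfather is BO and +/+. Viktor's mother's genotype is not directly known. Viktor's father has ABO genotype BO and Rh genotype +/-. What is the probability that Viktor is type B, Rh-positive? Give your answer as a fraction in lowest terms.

Viktor's mother's ABO genotype from OO × BO: 1/2 BO, 1/2 OO.
Crossing each possibility with the father BO and summing P(type B): 1/2·3/4 + 1/2·1/2 = 5/8.
Similarly for Rh via the mother's Rh distribution: P(Rh+) = 7/8.
Independent loci: 5/8 × 7/8 = 35/64.

35/64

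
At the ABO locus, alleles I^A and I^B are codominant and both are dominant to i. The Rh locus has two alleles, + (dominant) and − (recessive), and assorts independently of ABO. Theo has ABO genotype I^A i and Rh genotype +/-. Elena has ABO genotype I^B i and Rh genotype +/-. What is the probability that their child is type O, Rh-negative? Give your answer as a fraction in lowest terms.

1/16

ABO cross I^A i × I^B i → offspring phenotypes: 1/4 O, 1/4 A, 1/4 B, 1/4 AB.
Rh cross +/- × +/- → 3/4 Rh+, 1/4 Rh-.
Independent loci: P(type O, Rh-negative) = 1/4 × 1/4 = 1/16.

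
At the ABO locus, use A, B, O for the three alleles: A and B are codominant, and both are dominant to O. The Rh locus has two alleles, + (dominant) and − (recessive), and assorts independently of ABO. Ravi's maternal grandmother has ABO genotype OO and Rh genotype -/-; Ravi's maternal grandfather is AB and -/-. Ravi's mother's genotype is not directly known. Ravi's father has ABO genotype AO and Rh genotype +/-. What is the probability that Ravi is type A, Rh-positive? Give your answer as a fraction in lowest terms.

Ravi's mother's ABO genotype from OO × AB: 1/2 AO, 1/2 BO.
Crossing each possibility with the father AO and summing P(type A): 1/2·3/4 + 1/2·1/4 = 1/2.
Similarly for Rh via the mother's Rh distribution: P(Rh+) = 1/2.
Independent loci: 1/2 × 1/2 = 1/4.

1/4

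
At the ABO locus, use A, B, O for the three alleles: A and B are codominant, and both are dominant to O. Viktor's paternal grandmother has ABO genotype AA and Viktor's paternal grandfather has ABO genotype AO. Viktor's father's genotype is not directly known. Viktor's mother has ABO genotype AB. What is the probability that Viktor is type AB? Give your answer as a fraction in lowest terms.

Viktor's father's ABO genotype from AA × AO: 1/2 AA, 1/2 AO.
Crossing each possibility with the mother AB and summing P(type AB): 1/2·1/2 + 1/2·1/4 = 3/8.

3/8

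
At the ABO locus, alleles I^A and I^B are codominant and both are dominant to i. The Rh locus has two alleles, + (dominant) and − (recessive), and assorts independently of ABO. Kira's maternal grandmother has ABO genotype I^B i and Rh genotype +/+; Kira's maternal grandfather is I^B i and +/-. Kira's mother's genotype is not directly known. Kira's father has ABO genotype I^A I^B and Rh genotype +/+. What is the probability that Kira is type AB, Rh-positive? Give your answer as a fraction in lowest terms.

Kira's mother's ABO genotype from I^B i × I^B i: 1/4 I^B I^B, 1/2 I^B i, 1/4 i i.
Crossing each possibility with the father I^A I^B and summing P(type AB): 1/4·1/2 + 1/2·1/4 + 1/4·0 = 1/4.
Similarly for Rh via the mother's Rh distribution: P(Rh+) = 1.
Independent loci: 1/4 × 1 = 1/4.

1/4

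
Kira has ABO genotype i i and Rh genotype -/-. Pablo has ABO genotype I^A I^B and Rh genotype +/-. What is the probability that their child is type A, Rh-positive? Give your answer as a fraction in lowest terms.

1/4

ABO cross i i × I^A I^B → offspring phenotypes: 1/2 A, 1/2 B.
Rh cross -/- × +/- → 1/2 Rh+, 1/2 Rh-.
Independent loci: P(type A, Rh-positive) = 1/2 × 1/2 = 1/4.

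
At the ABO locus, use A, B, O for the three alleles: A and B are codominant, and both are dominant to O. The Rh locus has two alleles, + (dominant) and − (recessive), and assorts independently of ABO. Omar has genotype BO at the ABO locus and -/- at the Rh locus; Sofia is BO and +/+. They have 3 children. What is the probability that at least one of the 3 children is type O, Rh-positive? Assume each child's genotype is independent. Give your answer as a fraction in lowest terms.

ABO cross BO × BO → 1/4 O, 3/4 B.
Rh cross -/- × +/+ → 1 Rh+; so P(type O, Rh-positive) = 1/4 × 1 = 1/4 per child.
P(none) = (3/4)^3 = 27/64; P(at least one) = 1 − 27/64 = 37/64.

37/64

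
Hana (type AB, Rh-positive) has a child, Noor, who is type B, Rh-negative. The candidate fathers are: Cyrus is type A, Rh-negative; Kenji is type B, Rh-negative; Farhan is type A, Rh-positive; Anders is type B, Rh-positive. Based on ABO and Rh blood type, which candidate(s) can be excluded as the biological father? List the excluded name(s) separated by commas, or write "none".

A candidate is excluded only if no genotype consistent with his phenotype could produce a type B, Rh-negative child with a type AB, Rh-positive mother.
Every candidate has at least one consistent genotype combination, so none can be excluded.

none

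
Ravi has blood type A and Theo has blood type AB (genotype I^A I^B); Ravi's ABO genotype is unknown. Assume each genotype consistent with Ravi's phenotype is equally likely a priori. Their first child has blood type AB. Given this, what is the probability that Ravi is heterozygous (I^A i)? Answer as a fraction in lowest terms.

1/3

Possible genotypes: Ravi ∈ {I^A I^A, I^A i}; Theo ∈ {I^A I^B}.
Weight each parental genotype pair by prior × P(type-AB child):
  I^A I^A × I^A I^B: posterior weight 2/3.
  I^A i × I^A I^B: posterior weight 1/3.
Sum the posterior weight over pairs where Ravi is I^A i: 1/3.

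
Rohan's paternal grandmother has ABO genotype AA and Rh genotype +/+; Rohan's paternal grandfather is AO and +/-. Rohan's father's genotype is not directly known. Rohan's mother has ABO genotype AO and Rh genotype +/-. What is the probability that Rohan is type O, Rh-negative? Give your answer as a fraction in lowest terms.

1/64

Rohan's father's ABO genotype from AA × AO: 1/2 AA, 1/2 AO.
Crossing each possibility with the mother AO and summing P(type O): 1/2·0 + 1/2·1/4 = 1/8.
Similarly for Rh via the father's Rh distribution: P(Rh-) = 1/8.
Independent loci: 1/8 × 1/8 = 1/64.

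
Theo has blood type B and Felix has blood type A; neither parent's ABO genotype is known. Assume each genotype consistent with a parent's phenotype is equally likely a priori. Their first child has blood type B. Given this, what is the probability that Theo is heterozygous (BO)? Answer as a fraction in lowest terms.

Possible genotypes: Theo ∈ {BB, BO}; Felix ∈ {AA, AO}.
Weight each parental genotype pair by prior × P(type-B child):
  BB × AO: posterior weight 2/3.
  BO × AO: posterior weight 1/3.
Sum the posterior weight over pairs where Theo is BO: 1/3.

1/3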